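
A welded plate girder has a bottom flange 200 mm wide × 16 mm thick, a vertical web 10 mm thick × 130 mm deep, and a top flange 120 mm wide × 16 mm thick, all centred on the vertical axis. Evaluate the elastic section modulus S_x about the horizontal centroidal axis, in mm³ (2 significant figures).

Split into non-overlapping primitives; take the origin at the lower-left of the bounding box.
Bottom plate: 200 × 16, A = 3 200 mm², y = 8 mm, Ī = 68 267 mm⁴.
Web plate: 10 × 130, A = 1 300 mm², y = 81 mm, Ī = 1 830 833 mm⁴.
Top plate: 120 × 16, A = 1 920 mm², y = 154 mm, Ī = 40 960 mm⁴.
Centroid: ȳ = ΣA·y / ΣA = 66.45 mm.
Transfer each piece to the horizontal centroidal axis using Ī + A·d² with d = y − 66.45:
  bottom plate: d = -58.45 mm → contributes +10 999 065 mm⁴
  web plate: d = 14.55 mm → contributes +2 106 217 mm⁴
  top plate: d = 87.55 mm → contributes +14 759 283 mm⁴
Total I = 27 864 566 mm⁴.
Extreme fibre distance c = 95.55 mm; S = I/c = 291 609 mm³.

S_x ≈ 2.9 × 10⁵ mm³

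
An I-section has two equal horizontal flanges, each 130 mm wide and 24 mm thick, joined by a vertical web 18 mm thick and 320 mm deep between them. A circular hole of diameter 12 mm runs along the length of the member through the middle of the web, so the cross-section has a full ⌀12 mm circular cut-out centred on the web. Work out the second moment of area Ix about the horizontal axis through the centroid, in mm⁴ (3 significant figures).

Decompose the section into non-overlapping parts with the origin at the bottom-left of its bounding rectangle.
Bottom flange: 130 × 24, A = 3 120 mm², y = 12 mm, Ī = 149 760 mm⁴.
Web: 18 × 320, A = 5 760 mm², y = 184 mm, Ī = 49 152 000 mm⁴.
Top flange: 130 × 24, A = 3 120 mm², y = 356 mm, Ī = 149 760 mm⁴.
Hole (subtracted): ⌀12, A = 113.1 mm², y = 184 mm, Ī = 1017.9 mm⁴.
By symmetry the centroid is at mid-height, ȳ = 184 mm.
Transfer each piece to the horizontal axis through the centroid using Ī + A·d² with d = y − 184:
  bottom flange: d = -172 mm → contributes +92 451 840 mm⁴
  web: d = 0 mm → contributes +49 152 000 mm⁴
  top flange: d = 172 mm → contributes +92 451 840 mm⁴
  hole: d = 0 mm → contributes −1017.9 mm⁴
Total I = 234 054 662 mm⁴.

Ix ≈ 2.34 × 10⁸ mm⁴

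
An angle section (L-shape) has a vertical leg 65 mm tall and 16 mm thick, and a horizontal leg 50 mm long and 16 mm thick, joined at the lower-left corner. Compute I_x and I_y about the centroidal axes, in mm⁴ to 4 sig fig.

I_x ≈ 5.922 × 10⁵ mm⁴, I_y ≈ 2.978 × 10⁵ mm⁴

Treat the section as a set of non-overlapping primitives; coordinates are from the bounding-box lower-left.
Vertical leg: 16 × 65, A = 1 040 mm², y = 32.5 mm, Ī = 366 167 mm⁴.
Horizontal leg (remainder): 34 × 16, A = 544 mm², y = 8 mm, Ī = 11605.3 mm⁴.
Centroid: ȳ = ΣA·y / ΣA = 24.0859 mm.
Transfer each piece to the centroidal x-axis using Ī + A·d² with d = y − 24.0859:
  vertical leg: d = 8.41414 mm → contributes +439 796 mm⁴
  horizontal leg (remainder): d = -16.0859 mm → contributes +152 368 mm⁴
Total I = 592 164 mm⁴.
For the y-axis: x̄ = 16.5859 mm.
Repeating about the centroidal y-axis gives I_y = 297 824 mm⁴.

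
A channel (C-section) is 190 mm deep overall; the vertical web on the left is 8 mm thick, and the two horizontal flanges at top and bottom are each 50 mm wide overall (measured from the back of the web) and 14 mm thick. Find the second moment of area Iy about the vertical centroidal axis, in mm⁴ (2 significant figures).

Iy ≈ 6.0 × 10⁵ mm⁴

Split into non-overlapping primitives; take the origin at the lower-left of the bounding box.
Web: 8 × 190, A = 1 520 mm², x = 4 mm, Ī = 8 107 mm⁴.
Top flange (beyond web): 42 × 14, A = 588 mm², x = 29 mm, Ī = 86 436 mm⁴.
Bottom flange (beyond web): 42 × 14, A = 588 mm², x = 29 mm, Ī = 86 436 mm⁴.
Centroid: x̄ = ΣA·x / ΣA = 14.91 mm.
Transfer each piece to the vertical centroidal axis using Ī + A·d² with d = x − 14.91:
  web: d = -10.91 mm → contributes +188 865 mm⁴
  top flange (beyond web): d = 14.09 mm → contributes +203 253 mm⁴
  bottom flange (beyond web): d = 14.09 mm → contributes +203 253 mm⁴
Total I = 595 370 mm⁴.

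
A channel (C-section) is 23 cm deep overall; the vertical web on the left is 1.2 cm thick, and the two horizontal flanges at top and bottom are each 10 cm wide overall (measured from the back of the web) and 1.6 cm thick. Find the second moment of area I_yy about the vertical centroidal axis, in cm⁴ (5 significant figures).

Decompose the section into non-overlapping parts with the origin at the bottom-left of its bounding rectangle.
Web: 1.2 × 23, A = 27.6 cm², x = 0.6 cm, Ī = 3.312 cm⁴.
Top flange (beyond web): 8.8 × 1.6, A = 14.08 cm², x = 5.6 cm, Ī = 90.86293 cm⁴.
Bottom flange (beyond web): 8.8 × 1.6, A = 14.08 cm², x = 5.6 cm, Ī = 90.86293 cm⁴.
Centroid: x̄ = ΣA·x / ΣA = 3.125108 cm.
Transfer each piece to the vertical centroidal axis using Ī + A·d² with d = x − 3.125108:
  web: d = -2.525108 cm → contributes +179.2942 cm⁴
  top flange (beyond web): d = 2.474892 cm → contributes +177.1042 cm⁴
  bottom flange (beyond web): d = 2.474892 cm → contributes +177.1042 cm⁴
Total I = 533.5027 cm⁴.

I_yy ≈ 533.50 cm⁴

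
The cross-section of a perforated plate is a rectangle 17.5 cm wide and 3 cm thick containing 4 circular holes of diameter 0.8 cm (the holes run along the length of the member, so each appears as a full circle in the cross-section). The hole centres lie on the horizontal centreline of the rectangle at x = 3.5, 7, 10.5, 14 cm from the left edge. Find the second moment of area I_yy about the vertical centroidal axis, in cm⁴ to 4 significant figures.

Treat the section as a set of non-overlapping primitives; coordinates are from the bounding-box lower-left.
Plate: 17.5 × 3, A = 52.5 cm², x = 8.75 cm, Ī = 1339.84 cm⁴.
Hole 1 (subtracted): ⌀0.8, A = 0.502655 cm², x = 3.5 cm, Ī = 0.0201062 cm⁴.
Hole 2 (subtracted): ⌀0.8, A = 0.502655 cm², x = 7 cm, Ī = 0.0201062 cm⁴.
Hole 3 (subtracted): ⌀0.8, A = 0.502655 cm², x = 10.5 cm, Ī = 0.0201062 cm⁴.
Hole 4 (subtracted): ⌀0.8, A = 0.502655 cm², x = 14 cm, Ī = 0.0201062 cm⁴.
By symmetry the centroid is at mid-width, x̄ = 8.75 cm.
Transfer each piece to the vertical centroidal axis using Ī + A·d² with d = x − 8.75:
  plate: d = 0 cm → contributes +1339.84 cm⁴
  hole 1: d = -5.25 cm → contributes −13.8745 cm⁴
  hole 2: d = -1.75 cm → contributes −1.55949 cm⁴
  hole 3: d = 1.75 cm → contributes −1.55949 cm⁴
  hole 4: d = 5.25 cm → contributes −13.8745 cm⁴
Total I = 1308.98 cm⁴.

I_yy ≈ 1309 cm⁴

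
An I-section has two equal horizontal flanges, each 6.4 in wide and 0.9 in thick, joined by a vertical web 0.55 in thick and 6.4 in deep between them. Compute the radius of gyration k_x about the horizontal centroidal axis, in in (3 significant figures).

k_x ≈ 3.32 in

Break the section into simple shapes (no overlaps), measuring from the bottom-left corner of the bounding box.
Bottom flange: 6.4 × 0.9, A = 5.76 in², y = 0.45 in, Ī = 0.3888 in⁴.
Web: 0.55 × 6.4, A = 3.52 in², y = 4.1 in, Ī = 12.015 in⁴.
Top flange: 6.4 × 0.9, A = 5.76 in², y = 7.75 in, Ī = 0.3888 in⁴.
By symmetry the centroid is at mid-height, ȳ = 4.1 in.
Transfer each piece to the horizontal centroidal axis using Ī + A·d² with d = y − 4.1:
  bottom flange: d = -3.65 in → contributes +77.126 in⁴
  web: d = 0 in → contributes +12.015 in⁴
  top flange: d = 3.65 in → contributes +77.126 in⁴
Total I = 166.27 in⁴.
Radius of gyration: k = √(I/A) = √(166.27 / 15.04) = 3.3249 in.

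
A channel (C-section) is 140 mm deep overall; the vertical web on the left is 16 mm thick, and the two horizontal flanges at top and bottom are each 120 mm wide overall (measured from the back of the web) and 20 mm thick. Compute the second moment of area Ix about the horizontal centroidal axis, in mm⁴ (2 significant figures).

Ix ≈ 1.9 × 10⁷ mm⁴

Break the section into simple shapes (no overlaps), measuring from the bottom-left corner of the bounding box.
Web: 16 × 140, A = 2 240 mm², y = 70 mm, Ī = 3 658 667 mm⁴.
Top flange (beyond web): 104 × 20, A = 2 080 mm², y = 130 mm, Ī = 69 333 mm⁴.
Bottom flange (beyond web): 104 × 20, A = 2 080 mm², y = 10 mm, Ī = 69 333 mm⁴.
By symmetry the centroid is at mid-height, ȳ = 70 mm.
Transfer each piece to the horizontal centroidal axis using Ī + A·d² with d = y − 70:
  web: d = 0 mm → contributes +3 658 667 mm⁴
  top flange (beyond web): d = 60 mm → contributes +7 557 333 mm⁴
  bottom flange (beyond web): d = -60 mm → contributes +7 557 333 mm⁴
Total I = 18 773 333 mm⁴.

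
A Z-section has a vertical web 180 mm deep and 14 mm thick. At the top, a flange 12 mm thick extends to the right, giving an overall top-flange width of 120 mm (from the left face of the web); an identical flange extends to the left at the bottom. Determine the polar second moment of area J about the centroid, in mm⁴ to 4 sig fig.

Split into non-overlapping primitives; take the origin at the lower-left of the bounding box.
Web: 14 × 180, A = 2 520 mm², y = 90 mm, Ī = 6 804 000 mm⁴.
Top flange (beyond web): 106 × 12, A = 1 272 mm², y = 174 mm, Ī = 15 264 mm⁴.
Bottom flange (beyond web): 106 × 12, A = 1 272 mm², y = 6 mm, Ī = 15 264 mm⁴.
Centroid: ȳ = ΣA·y / ΣA = 90 mm.
Transfer each piece to the centroidal x-axis using Ī + A·d² with d = y − 90:
  web: d = 0 mm → contributes +6 804 000 mm⁴
  top flange (beyond web): d = 84 mm → contributes +8 990 496 mm⁴
  bottom flange (beyond web): d = -84 mm → contributes +8 990 496 mm⁴
Total I = 24 784 992 mm⁴.
For the y-axis: x̄ = 113 mm.
Repeating about the centroidal y-axis gives I_y = 11 581 592 mm⁴.
Polar second moment: J = I_x + I_y = 36 366 584 mm⁴.

J ≈ 3.637 × 10⁷ mm⁴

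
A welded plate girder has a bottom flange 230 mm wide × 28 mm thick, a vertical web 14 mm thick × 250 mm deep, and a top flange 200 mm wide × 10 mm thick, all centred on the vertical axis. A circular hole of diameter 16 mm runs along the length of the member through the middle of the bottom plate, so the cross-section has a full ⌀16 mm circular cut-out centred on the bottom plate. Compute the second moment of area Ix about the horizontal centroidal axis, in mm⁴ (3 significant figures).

Treat the section as a set of non-overlapping primitives; coordinates are from the bounding-box lower-left.
Bottom plate: 230 × 28, A = 6 440 mm², y = 14 mm, Ī = 420 747 mm⁴.
Web plate: 14 × 250, A = 3 500 mm², y = 153 mm, Ī = 18 229 167 mm⁴.
Top plate: 200 × 10, A = 2 000 mm², y = 283 mm, Ī = 16 667 mm⁴.
Hole (subtracted): ⌀16, A = 201.06 mm², y = 14 mm, Ī = 3 217 mm⁴.
Centroid: ȳ = ΣA·y / ΣA = 101.27 mm.
Transfer each piece to the horizontal centroidal axis using Ī + A·d² with d = y − 101.27:
  bottom plate: d = -87.274 mm → contributes +49 472 233 mm⁴
  web plate: d = 51.726 mm → contributes +27 593 819 mm⁴
  top plate: d = 181.73 mm → contributes +66 065 598 mm⁴
  hole: d = -87.274 mm → contributes −1 534 643 mm⁴
Total I = 141 597 006 mm⁴.

Ix ≈ 1.42 × 10⁸ mm⁴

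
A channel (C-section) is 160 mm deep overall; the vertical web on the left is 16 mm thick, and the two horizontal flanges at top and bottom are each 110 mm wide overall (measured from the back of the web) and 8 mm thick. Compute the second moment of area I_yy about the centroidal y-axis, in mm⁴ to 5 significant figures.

Treat the section as a set of non-overlapping primitives; coordinates are from the bounding-box lower-left.
Web: 16 × 160, A = 2 560 mm², x = 8 mm, Ī = 54613.33 mm⁴.
Top flange (beyond web): 94 × 8, A = 752 mm², x = 63 mm, Ī = 553722.7 mm⁴.
Bottom flange (beyond web): 94 × 8, A = 752 mm², x = 63 mm, Ī = 553722.7 mm⁴.
Centroid: x̄ = ΣA·x / ΣA = 28.35433 mm.
Transfer each piece to the centroidal y-axis using Ī + A·d² with d = x − 28.35433:
  web: d = -20.35433 mm → contributes +1 115 218 mm⁴
  top flange (beyond web): d = 34.64567 mm → contributes +1 456 365 mm⁴
  bottom flange (beyond web): d = 34.64567 mm → contributes +1 456 365 mm⁴
Total I = 4 027 948 mm⁴.

I_yy ≈ 4.0279 × 10⁶ mm⁴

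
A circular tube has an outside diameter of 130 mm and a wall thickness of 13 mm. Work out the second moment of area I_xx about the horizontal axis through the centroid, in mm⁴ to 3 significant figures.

I_xx ≈ 8.28 × 10⁶ mm⁴

Split into non-overlapping primitives; take the origin at the lower-left of the bounding box.
Outer circle: ⌀130, A = 13 273 mm², y = 65 mm, Ī = 14 019 848 mm⁴.
Bore (subtracted): ⌀104, A = 8494.9 mm², y = 65 mm, Ī = 5 742 530 mm⁴.
By symmetry the centroid is at mid-height, ȳ = 65 mm.
All pieces are centred on the horizontal axis through the centroid, so I = ΣĪ (holes subtracted) = 8 277 318 mm⁴.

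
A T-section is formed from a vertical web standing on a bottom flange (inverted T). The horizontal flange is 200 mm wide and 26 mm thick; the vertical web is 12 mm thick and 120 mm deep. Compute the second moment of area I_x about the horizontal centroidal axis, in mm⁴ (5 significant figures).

I_x ≈ 8.0305 × 10⁶ mm⁴

Break the section into simple shapes (no overlaps), measuring from the bottom-left corner of the bounding box.
Flange: 200 × 26, A = 5 200 mm², y = 13 mm, Ī = 292933.3 mm⁴.
Web: 12 × 120, A = 1 440 mm², y = 86 mm, Ī = 1 728 000 mm⁴.
Centroid: ȳ = ΣA·y / ΣA = 28.83133 mm.
Transfer each piece to the horizontal centroidal axis using Ī + A·d² with d = y − 28.83133:
  flange: d = -15.83133 mm → contributes +1 596 214 mm⁴
  web: d = 57.16867 mm → contributes +6 434 291 mm⁴
Total I = 8 030 504 mm⁴.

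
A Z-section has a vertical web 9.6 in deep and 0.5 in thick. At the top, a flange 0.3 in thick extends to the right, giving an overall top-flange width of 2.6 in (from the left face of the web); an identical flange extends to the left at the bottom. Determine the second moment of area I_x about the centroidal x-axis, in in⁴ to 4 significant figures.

Treat the section as a set of non-overlapping primitives; coordinates are from the bounding-box lower-left.
Web: 0.5 × 9.6, A = 4.8 in², y = 4.8 in, Ī = 36.864 in⁴.
Top flange (beyond web): 2.1 × 0.3, A = 0.63 in², y = 9.45 in, Ī = 0.004725 in⁴.
Bottom flange (beyond web): 2.1 × 0.3, A = 0.63 in², y = 0.15 in, Ī = 0.004725 in⁴.
Centroid: ȳ = ΣA·y / ΣA = 4.8 in.
Transfer each piece to the centroidal x-axis using Ī + A·d² with d = y − 4.8:
  web: d = 0 in → contributes +36.864 in⁴
  top flange (beyond web): d = 4.65 in → contributes +13.6269 in⁴
  bottom flange (beyond web): d = -4.65 in → contributes +13.6269 in⁴
Total I = 64.1178 in⁴.

I_x ≈ 64.12 in⁴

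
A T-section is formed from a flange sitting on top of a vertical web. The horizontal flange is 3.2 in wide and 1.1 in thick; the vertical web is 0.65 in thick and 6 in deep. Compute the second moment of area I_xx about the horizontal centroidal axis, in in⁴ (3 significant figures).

I_xx ≈ 35.4 in⁴

Break the section into simple shapes (no overlaps), measuring from the bottom-left corner of the bounding box.
Flange: 3.2 × 1.1, A = 3.52 in², y = 6.55 in, Ī = 0.35493 in⁴.
Web: 0.65 × 6, A = 3.9 in², y = 3 in, Ī = 11.7 in⁴.
Centroid: ȳ = ΣA·y / ΣA = 4.6841 in.
Transfer each piece to the horizontal centroidal axis using Ī + A·d² with d = y − 4.6841:
  flange: d = 1.8659 in → contributes +12.61 in⁴
  web: d = -1.6841 in → contributes +22.761 in⁴
Total I = 35.371 in⁴.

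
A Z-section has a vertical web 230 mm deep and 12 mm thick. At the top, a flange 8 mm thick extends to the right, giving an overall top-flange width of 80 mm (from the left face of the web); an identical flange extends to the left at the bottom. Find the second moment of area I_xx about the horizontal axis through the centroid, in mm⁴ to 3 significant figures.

I_xx ≈ 2.56 × 10⁷ mm⁴

Break the section into simple shapes (no overlaps), measuring from the bottom-left corner of the bounding box.
Web: 12 × 230, A = 2 760 mm², y = 115 mm, Ī = 12 167 000 mm⁴.
Top flange (beyond web): 68 × 8, A = 544 mm², y = 226 mm, Ī = 2901.3 mm⁴.
Bottom flange (beyond web): 68 × 8, A = 544 mm², y = 4 mm, Ī = 2901.3 mm⁴.
Centroid: ȳ = ΣA·y / ΣA = 115 mm.
Transfer each piece to the horizontal axis through the centroid using Ī + A·d² with d = y − 115:
  web: d = 0 mm → contributes +12 167 000 mm⁴
  top flange (beyond web): d = 111 mm → contributes +6 705 525 mm⁴
  bottom flange (beyond web): d = -111 mm → contributes +6 705 525 mm⁴
Total I = 25 578 051 mm⁴.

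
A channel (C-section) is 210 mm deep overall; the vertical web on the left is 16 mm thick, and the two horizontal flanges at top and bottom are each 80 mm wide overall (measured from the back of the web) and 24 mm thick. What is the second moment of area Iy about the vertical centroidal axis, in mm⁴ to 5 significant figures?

Iy ≈ 3.6879 × 10⁶ mm⁴

Break the section into simple shapes (no overlaps), measuring from the bottom-left corner of the bounding box.
Web: 16 × 210, A = 3 360 mm², x = 8 mm, Ī = 71 680 mm⁴.
Top flange (beyond web): 64 × 24, A = 1 536 mm², x = 48 mm, Ī = 524 288 mm⁴.
Bottom flange (beyond web): 64 × 24, A = 1 536 mm², x = 48 mm, Ī = 524 288 mm⁴.
Centroid: x̄ = ΣA·x / ΣA = 27.10448 mm.
Transfer each piece to the vertical centroidal axis using Ī + A·d² with d = x − 27.10448:
  web: d = -19.10448 mm → contributes +1 298 016 mm⁴
  top flange (beyond web): d = 20.89552 mm → contributes +1 194 941 mm⁴
  bottom flange (beyond web): d = 20.89552 mm → contributes +1 194 941 mm⁴
Total I = 3 687 898 mm⁴.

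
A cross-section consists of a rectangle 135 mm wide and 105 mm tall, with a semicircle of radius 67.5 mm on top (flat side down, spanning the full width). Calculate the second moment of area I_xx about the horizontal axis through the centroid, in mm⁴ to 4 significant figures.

I_xx ≈ 4.662 × 10⁷ mm⁴

Split into non-overlapping primitives; take the origin at the lower-left of the bounding box.
Rectangular body: 135 × 105, A = 14 175 mm², y = 52.5 mm, Ī = 13 023 281 mm⁴.
Semicircular cap: semicircle r = 67.5, A = 7156.94 mm², y = 133.648 mm, Ī = 2 278 490 mm⁴.
Centroid: ȳ = ΣA·y / ΣA = 79.7254 mm.
Transfer each piece to the horizontal axis through the centroid using Ī + A·d² with d = y − 79.7254:
  rectangular body: d = -27.2254 mm → contributes +23 530 110 mm⁴
  semicircular cap: d = 53.9225 mm → contributes +23 088 260 mm⁴
Total I = 46 618 370 mm⁴.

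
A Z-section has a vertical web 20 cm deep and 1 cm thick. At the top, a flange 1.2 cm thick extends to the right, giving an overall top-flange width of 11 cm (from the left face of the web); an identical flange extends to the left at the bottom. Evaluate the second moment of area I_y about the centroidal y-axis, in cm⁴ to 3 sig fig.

I_y ≈ 928 cm⁴

Treat the section as a set of non-overlapping primitives; coordinates are from the bounding-box lower-left.
Web: 1 × 20, A = 20 cm², x = 10.5 cm, Ī = 1.6667 cm⁴.
Top flange (beyond web): 10 × 1.2, A = 12 cm², x = 16 cm, Ī = 100 cm⁴.
Bottom flange (beyond web): 10 × 1.2, A = 12 cm², x = 5 cm, Ī = 100 cm⁴.
Centroid: x̄ = ΣA·x / ΣA = 10.5 cm.
Transfer each piece to the centroidal y-axis using Ī + A·d² with d = x − 10.5:
  web: d = 0 cm → contributes +1.6667 cm⁴
  top flange (beyond web): d = 5.5 cm → contributes +463 cm⁴
  bottom flange (beyond web): d = -5.5 cm → contributes +463 cm⁴
Total I = 927.67 cm⁴.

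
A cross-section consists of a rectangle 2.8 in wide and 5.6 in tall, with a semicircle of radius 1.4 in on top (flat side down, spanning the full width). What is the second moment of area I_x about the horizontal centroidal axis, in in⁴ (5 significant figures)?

I_x ≈ 71.046 in⁴

Split into non-overlapping primitives; take the origin at the lower-left of the bounding box.
Rectangular body: 2.8 × 5.6, A = 15.68 in², y = 2.8 in, Ī = 40.97707 in⁴.
Semicircular cap: semicircle r = 1.4, A = 3.078761 in², y = 6.194178 in, Ī = 0.4216423 in⁴.
Centroid: ȳ = ΣA·y / ΣA = 3.357066 in.
Transfer each piece to the horizontal centroidal axis using Ī + A·d² with d = y − 3.357066:
  rectangular body: d = -0.5570658 in → contributes +45.84292 in⁴
  semicircular cap: d = 2.837113 in → contributes +25.20323 in⁴
Total I = 71.04615 in⁴.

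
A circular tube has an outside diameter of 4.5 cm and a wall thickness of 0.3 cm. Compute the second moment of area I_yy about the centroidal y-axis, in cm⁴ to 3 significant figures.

Break the section into simple shapes (no overlaps), measuring from the bottom-left corner of the bounding box.
Outer circle: ⌀4.5, A = 15.904 cm², x = 2.25 cm, Ī = 20.129 cm⁴.
Bore (subtracted): ⌀3.9, A = 11.946 cm², x = 2.25 cm, Ī = 11.356 cm⁴.
By symmetry the centroid is at mid-width, x̄ = 2.25 cm.
All pieces are centred on the centroidal y-axis, so I = ΣĪ (holes subtracted) = 8.7728 cm⁴.

I_yy ≈ 8.77 cm⁴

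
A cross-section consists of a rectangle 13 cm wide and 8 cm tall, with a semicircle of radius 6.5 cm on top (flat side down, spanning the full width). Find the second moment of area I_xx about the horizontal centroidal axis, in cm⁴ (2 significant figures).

Treat the section as a set of non-overlapping primitives; coordinates are from the bounding-box lower-left.
Rectangular body: 13 × 8, A = 104 cm², y = 4 cm, Ī = 554.7 cm⁴.
Semicircular cap: semicircle r = 6.5, A = 66.37 cm², y = 10.76 cm, Ī = 195.9 cm⁴.
Centroid: ȳ = ΣA·y / ΣA = 6.633 cm.
Transfer each piece to the horizontal centroidal axis using Ī + A·d² with d = y − 6.633:
  rectangular body: d = -2.633 cm → contributes +1 276 cm⁴
  semicircular cap: d = 4.126 cm → contributes +1 326 cm⁴
Total I = 2 601 cm⁴.

I_xx ≈ 2600 cm⁴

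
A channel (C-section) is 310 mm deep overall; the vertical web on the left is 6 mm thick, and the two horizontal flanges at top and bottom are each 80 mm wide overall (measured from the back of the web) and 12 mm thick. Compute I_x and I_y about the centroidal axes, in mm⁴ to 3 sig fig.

I_x ≈ 5.43 × 10⁷ mm⁴, I_y ≈ 2.27 × 10⁶ mm⁴

Split into non-overlapping primitives; take the origin at the lower-left of the bounding box.
Web: 6 × 310, A = 1 860 mm², y = 155 mm, Ī = 14 895 500 mm⁴.
Top flange (beyond web): 74 × 12, A = 888 mm², y = 304 mm, Ī = 10 656 mm⁴.
Bottom flange (beyond web): 74 × 12, A = 888 mm², y = 6 mm, Ī = 10 656 mm⁴.
By symmetry the centroid is at mid-height, ȳ = 155 mm.
Transfer each piece to the centroidal x-axis using Ī + A·d² with d = y − 155:
  web: d = 0 mm → contributes +14 895 500 mm⁴
  top flange (beyond web): d = 149 mm → contributes +19 725 144 mm⁴
  bottom flange (beyond web): d = -149 mm → contributes +19 725 144 mm⁴
Total I = 54 345 788 mm⁴.
For the y-axis: x̄ = 22.538 mm.
Repeating about the centroidal y-axis gives I_y = 2 269 652 mm⁴.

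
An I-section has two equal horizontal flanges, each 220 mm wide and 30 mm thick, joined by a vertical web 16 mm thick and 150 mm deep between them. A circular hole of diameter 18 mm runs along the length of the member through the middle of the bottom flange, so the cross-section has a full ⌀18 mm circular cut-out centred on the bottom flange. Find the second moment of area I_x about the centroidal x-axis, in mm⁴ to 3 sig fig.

I_x ≈ 1.10 × 10⁸ mm⁴

Break the section into simple shapes (no overlaps), measuring from the bottom-left corner of the bounding box.
Bottom flange: 220 × 30, A = 6 600 mm², y = 15 mm, Ī = 495 000 mm⁴.
Web: 16 × 150, A = 2 400 mm², y = 105 mm, Ī = 4 500 000 mm⁴.
Top flange: 220 × 30, A = 6 600 mm², y = 195 mm, Ī = 495 000 mm⁴.
Hole (subtracted): ⌀18, A = 254.47 mm², y = 15 mm, Ī = 5 153 mm⁴.
Centroid: ȳ = ΣA·y / ΣA = 106.49 mm.
Transfer each piece to the centroidal x-axis using Ī + A·d² with d = y − 106.49:
  bottom flange: d = -91.492 mm → contributes +55 742 714 mm⁴
  web: d = -1.4924 mm → contributes +4 505 346 mm⁴
  top flange: d = 88.508 mm → contributes +52 196 688 mm⁴
  hole: d = -91.492 mm → contributes −2 135 279 mm⁴
Total I = 110 309 468 mm⁴.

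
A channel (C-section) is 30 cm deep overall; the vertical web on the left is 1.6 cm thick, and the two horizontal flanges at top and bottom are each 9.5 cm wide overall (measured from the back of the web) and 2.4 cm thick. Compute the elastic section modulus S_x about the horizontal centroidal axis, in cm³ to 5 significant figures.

Treat the section as a set of non-overlapping primitives; coordinates are from the bounding-box lower-left.
Web: 1.6 × 30, A = 48 cm², y = 15 cm, Ī = 3 600 cm⁴.
Top flange (beyond web): 7.9 × 2.4, A = 18.96 cm², y = 28.8 cm, Ī = 9.1008 cm⁴.
Bottom flange (beyond web): 7.9 × 2.4, A = 18.96 cm², y = 1.2 cm, Ī = 9.1008 cm⁴.
By symmetry the centroid is at mid-height, ȳ = 15 cm.
Transfer each piece to the horizontal centroidal axis using Ī + A·d² with d = y − 15:
  web: d = 0 cm → contributes +3 600 cm⁴
  top flange (beyond web): d = 13.8 cm → contributes +3619.843 cm⁴
  bottom flange (beyond web): d = -13.8 cm → contributes +3619.843 cm⁴
Total I = 10839.69 cm⁴.
Extreme fibre distance c = 15 cm; S = I/c = 722.6458 cm³.

S_x ≈ 722.65 cm³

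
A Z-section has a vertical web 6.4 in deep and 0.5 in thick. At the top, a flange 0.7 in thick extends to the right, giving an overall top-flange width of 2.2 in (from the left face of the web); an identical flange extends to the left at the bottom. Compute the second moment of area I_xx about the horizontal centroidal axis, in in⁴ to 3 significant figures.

Decompose the section into non-overlapping parts with the origin at the bottom-left of its bounding rectangle.
Web: 0.5 × 6.4, A = 3.2 in², y = 3.2 in, Ī = 10.923 in⁴.
Top flange (beyond web): 1.7 × 0.7, A = 1.19 in², y = 6.05 in, Ī = 0.048592 in⁴.
Bottom flange (beyond web): 1.7 × 0.7, A = 1.19 in², y = 0.35 in, Ī = 0.048592 in⁴.
Centroid: ȳ = ΣA·y / ΣA = 3.2 in.
Transfer each piece to the horizontal centroidal axis using Ī + A·d² with d = y − 3.2:
  web: d = 0 in → contributes +10.923 in⁴
  top flange (beyond web): d = 2.85 in → contributes +9.7144 in⁴
  bottom flange (beyond web): d = -2.85 in → contributes +9.7144 in⁴
Total I = 30.351 in⁴.

I_xx ≈ 30.4 in⁴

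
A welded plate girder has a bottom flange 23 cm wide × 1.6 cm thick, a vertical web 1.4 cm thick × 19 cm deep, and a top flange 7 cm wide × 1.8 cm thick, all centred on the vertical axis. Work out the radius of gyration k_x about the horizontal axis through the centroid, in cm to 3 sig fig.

Split into non-overlapping primitives; take the origin at the lower-left of the bounding box.
Bottom plate: 23 × 1.6, A = 36.8 cm², y = 0.8 cm, Ī = 7.8507 cm⁴.
Web plate: 1.4 × 19, A = 26.6 cm², y = 11.1 cm, Ī = 800.22 cm⁴.
Top plate: 7 × 1.8, A = 12.6 cm², y = 21.5 cm, Ī = 3.402 cm⁴.
Centroid: ȳ = ΣA·y / ΣA = 7.8368 cm.
Transfer each piece to the horizontal axis through the centroid using Ī + A·d² with d = y − 7.8368:
  bottom plate: d = -7.0368 cm → contributes +1830.1 cm⁴
  web plate: d = 3.2632 cm → contributes +1083.5 cm⁴
  top plate: d = 13.663 cm → contributes +2355.6 cm⁴
Total I = 5269.1 cm⁴.
Radius of gyration: k = √(I/A) = √(5269.1 / 76) = 8.3265 cm.

k_x ≈ 8.33 cm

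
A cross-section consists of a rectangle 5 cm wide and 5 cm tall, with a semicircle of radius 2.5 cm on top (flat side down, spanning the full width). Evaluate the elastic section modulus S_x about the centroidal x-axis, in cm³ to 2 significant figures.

Treat the section as a set of non-overlapping primitives; coordinates are from the bounding-box lower-left.
Rectangular body: 5 × 5, A = 25 cm², y = 2.5 cm, Ī = 52.08 cm⁴.
Semicircular cap: semicircle r = 2.5, A = 9.817 cm², y = 6.061 cm, Ī = 4.287 cm⁴.
Centroid: ȳ = ΣA·y / ΣA = 3.504 cm.
Transfer each piece to the centroidal x-axis using Ī + A·d² with d = y − 3.504:
  rectangular body: d = -1.004 cm → contributes +77.29 cm⁴
  semicircular cap: d = 2.557 cm → contributes +68.47 cm⁴
Total I = 145.8 cm⁴.
Extreme fibre distance c = 3.996 cm; S = I/c = 36.48 cm³.

S_x ≈ 36 cm³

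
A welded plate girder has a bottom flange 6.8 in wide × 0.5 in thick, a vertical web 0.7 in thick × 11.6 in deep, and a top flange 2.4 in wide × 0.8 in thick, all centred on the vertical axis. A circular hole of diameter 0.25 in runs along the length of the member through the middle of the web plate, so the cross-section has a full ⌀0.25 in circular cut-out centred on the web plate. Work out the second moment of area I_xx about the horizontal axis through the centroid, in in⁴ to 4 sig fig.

Break the section into simple shapes (no overlaps), measuring from the bottom-left corner of the bounding box.
Bottom plate: 6.8 × 0.5, A = 3.4 in², y = 0.25 in, Ī = 0.0708333 in⁴.
Web plate: 0.7 × 11.6, A = 8.12 in², y = 6.3 in, Ī = 91.0523 in⁴.
Top plate: 2.4 × 0.8, A = 1.92 in², y = 12.5 in, Ī = 0.1024 in⁴.
Hole (subtracted): ⌀0.25, A = 0.0490874 in², y = 6.3 in, Ī = 0.000191748 in⁴.
Centroid: ȳ = ΣA·y / ΣA = 5.65284 in.
Transfer each piece to the horizontal axis through the centroid using Ī + A·d² with d = y − 5.65284:
  bottom plate: d = -5.40284 in → contributes +99.3193 in⁴
  web plate: d = 0.647155 in → contributes +94.453 in⁴
  top plate: d = 6.84716 in → contributes +90.1188 in⁴
  hole: d = 0.647155 in → contributes −0.02075 in⁴
Total I = 283.87 in⁴.

I_xx ≈ 283.9 in⁴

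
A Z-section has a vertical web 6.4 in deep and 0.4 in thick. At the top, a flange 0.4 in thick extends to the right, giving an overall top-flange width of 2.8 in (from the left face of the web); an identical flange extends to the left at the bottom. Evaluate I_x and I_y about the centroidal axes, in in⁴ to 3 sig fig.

I_x ≈ 26.0 in⁴, I_y ≈ 4.72 in⁴

Break the section into simple shapes (no overlaps), measuring from the bottom-left corner of the bounding box.
Web: 0.4 × 6.4, A = 2.56 in², y = 3.2 in, Ī = 8.7381 in⁴.
Top flange (beyond web): 2.4 × 0.4, A = 0.96 in², y = 6.2 in, Ī = 0.0128 in⁴.
Bottom flange (beyond web): 2.4 × 0.4, A = 0.96 in², y = 0.2 in, Ī = 0.0128 in⁴.
Centroid: ȳ = ΣA·y / ΣA = 3.2 in.
Transfer each piece to the centroidal x-axis using Ī + A·d² with d = y − 3.2:
  web: d = 0 in → contributes +8.7381 in⁴
  top flange (beyond web): d = 3 in → contributes +8.6528 in⁴
  bottom flange (beyond web): d = -3 in → contributes +8.6528 in⁴
Total I = 26.044 in⁴.
For the y-axis: x̄ = 2.6 in.
Repeating about the centroidal y-axis gives I_y = 4.7189 in⁴.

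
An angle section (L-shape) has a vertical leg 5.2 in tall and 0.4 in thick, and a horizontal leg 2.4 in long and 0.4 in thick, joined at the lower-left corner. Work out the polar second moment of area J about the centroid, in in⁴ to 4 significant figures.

Decompose the section into non-overlapping parts with the origin at the bottom-left of its bounding rectangle.
Vertical leg: 0.4 × 5.2, A = 2.08 in², y = 2.6 in, Ī = 4.68693 in⁴.
Horizontal leg (remainder): 2 × 0.4, A = 0.8 in², y = 0.2 in, Ī = 0.0106667 in⁴.
Centroid: ȳ = ΣA·y / ΣA = 1.93333 in.
Transfer each piece to the centroidal x-axis using Ī + A·d² with d = y − 1.93333:
  vertical leg: d = 0.666667 in → contributes +5.61138 in⁴
  horizontal leg (remainder): d = -1.73333 in → contributes +2.41422 in⁴
Total I = 8.0256 in⁴.
For the y-axis: x̄ = 0.533333 in.
Repeating about the centroidal y-axis gives I_y = 1.1264 in⁴.
Polar second moment: J = I_x + I_y = 9.152 in⁴.

J ≈ 9.152 in⁴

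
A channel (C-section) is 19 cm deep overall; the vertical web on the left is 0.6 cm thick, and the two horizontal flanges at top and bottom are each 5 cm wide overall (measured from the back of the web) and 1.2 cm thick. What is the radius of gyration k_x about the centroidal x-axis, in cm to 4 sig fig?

k_x ≈ 7.332 cm

Break the section into simple shapes (no overlaps), measuring from the bottom-left corner of the bounding box.
Web: 0.6 × 19, A = 11.4 cm², y = 9.5 cm, Ī = 342.95 cm⁴.
Top flange (beyond web): 4.4 × 1.2, A = 5.28 cm², y = 18.4 cm, Ī = 0.6336 cm⁴.
Bottom flange (beyond web): 4.4 × 1.2, A = 5.28 cm², y = 0.6 cm, Ī = 0.6336 cm⁴.
By symmetry the centroid is at mid-height, ȳ = 9.5 cm.
Transfer each piece to the centroidal x-axis using Ī + A·d² with d = y − 9.5:
  web: d = 0 cm → contributes +342.95 cm⁴
  top flange (beyond web): d = 8.9 cm → contributes +418.862 cm⁴
  bottom flange (beyond web): d = -8.9 cm → contributes +418.862 cm⁴
Total I = 1180.67 cm⁴.
Radius of gyration: k = √(I/A) = √(1180.67 / 21.96) = 7.33245 cm.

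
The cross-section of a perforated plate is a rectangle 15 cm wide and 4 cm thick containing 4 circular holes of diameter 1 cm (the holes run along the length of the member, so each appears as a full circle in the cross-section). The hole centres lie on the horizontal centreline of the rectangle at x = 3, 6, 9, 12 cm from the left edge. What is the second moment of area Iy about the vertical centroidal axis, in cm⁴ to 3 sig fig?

Split into non-overlapping primitives; take the origin at the lower-left of the bounding box.
Plate: 15 × 4, A = 60 cm², x = 7.5 cm, Ī = 1 125 cm⁴.
Hole 1 (subtracted): ⌀1, A = 0.7854 cm², x = 3 cm, Ī = 0.049087 cm⁴.
Hole 2 (subtracted): ⌀1, A = 0.7854 cm², x = 6 cm, Ī = 0.049087 cm⁴.
Hole 3 (subtracted): ⌀1, A = 0.7854 cm², x = 9 cm, Ī = 0.049087 cm⁴.
Hole 4 (subtracted): ⌀1, A = 0.7854 cm², x = 12 cm, Ī = 0.049087 cm⁴.
By symmetry the centroid is at mid-width, x̄ = 7.5 cm.
Transfer each piece to the vertical centroidal axis using Ī + A·d² with d = x − 7.5:
  plate: d = 0 cm → contributes +1 125 cm⁴
  hole 1: d = -4.5 cm → contributes −15.953 cm⁴
  hole 2: d = -1.5 cm → contributes −1.8162 cm⁴
  hole 3: d = 1.5 cm → contributes −1.8162 cm⁴
  hole 4: d = 4.5 cm → contributes −15.953 cm⁴
Total I = 1089.5 cm⁴.

Iy ≈ 1090 cm⁴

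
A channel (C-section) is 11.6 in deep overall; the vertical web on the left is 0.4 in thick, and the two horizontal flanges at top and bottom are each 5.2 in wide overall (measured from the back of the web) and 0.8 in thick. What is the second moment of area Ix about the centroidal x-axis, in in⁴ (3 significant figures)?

Decompose the section into non-overlapping parts with the origin at the bottom-left of its bounding rectangle.
Web: 0.4 × 11.6, A = 4.64 in², y = 5.8 in, Ī = 52.03 in⁴.
Top flange (beyond web): 4.8 × 0.8, A = 3.84 in², y = 11.2 in, Ī = 0.2048 in⁴.
Bottom flange (beyond web): 4.8 × 0.8, A = 3.84 in², y = 0.4 in, Ī = 0.2048 in⁴.
By symmetry the centroid is at mid-height, ȳ = 5.8 in.
Transfer each piece to the centroidal x-axis using Ī + A·d² with d = y − 5.8:
  web: d = 0 in → contributes +52.03 in⁴
  top flange (beyond web): d = 5.4 in → contributes +112.18 in⁴
  bottom flange (beyond web): d = -5.4 in → contributes +112.18 in⁴
Total I = 276.39 in⁴.

Ix ≈ 276 in⁴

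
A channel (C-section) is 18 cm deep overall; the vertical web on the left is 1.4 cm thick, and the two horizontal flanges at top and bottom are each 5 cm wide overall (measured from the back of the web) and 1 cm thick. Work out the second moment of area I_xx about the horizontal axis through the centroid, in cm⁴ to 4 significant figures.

I_xx ≈ 1201 cm⁴

Split into non-overlapping primitives; take the origin at the lower-left of the bounding box.
Web: 1.4 × 18, A = 25.2 cm², y = 9 cm, Ī = 680.4 cm⁴.
Top flange (beyond web): 3.6 × 1, A = 3.6 cm², y = 17.5 cm, Ī = 0.3 cm⁴.
Bottom flange (beyond web): 3.6 × 1, A = 3.6 cm², y = 0.5 cm, Ī = 0.3 cm⁴.
By symmetry the centroid is at mid-height, ȳ = 9 cm.
Transfer each piece to the horizontal axis through the centroid using Ī + A·d² with d = y − 9:
  web: d = 0 cm → contributes +680.4 cm⁴
  top flange (beyond web): d = 8.5 cm → contributes +260.4 cm⁴
  bottom flange (beyond web): d = -8.5 cm → contributes +260.4 cm⁴
Total I = 1201.2 cm⁴.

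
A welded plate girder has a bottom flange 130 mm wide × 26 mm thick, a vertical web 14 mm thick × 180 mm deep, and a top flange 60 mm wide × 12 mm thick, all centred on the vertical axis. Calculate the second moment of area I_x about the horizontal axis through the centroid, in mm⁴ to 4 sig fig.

Split into non-overlapping primitives; take the origin at the lower-left of the bounding box.
Bottom plate: 130 × 26, A = 3 380 mm², y = 13 mm, Ī = 190 407 mm⁴.
Web plate: 14 × 180, A = 2 520 mm², y = 116 mm, Ī = 6 804 000 mm⁴.
Top plate: 60 × 12, A = 720 mm², y = 212 mm, Ī = 8 640 mm⁴.
Centroid: ȳ = ΣA·y / ΣA = 73.852 mm.
Transfer each piece to the horizontal axis through the centroid using Ī + A·d² with d = y − 73.852:
  bottom plate: d = -60.852 mm → contributes +12 706 417 mm⁴
  web plate: d = 42.148 mm → contributes +11 280 672 mm⁴
  top plate: d = 138.148 mm → contributes +13 749 754 mm⁴
Total I = 37 736 842 mm⁴.

I_x ≈ 3.774 × 10⁷ mm⁴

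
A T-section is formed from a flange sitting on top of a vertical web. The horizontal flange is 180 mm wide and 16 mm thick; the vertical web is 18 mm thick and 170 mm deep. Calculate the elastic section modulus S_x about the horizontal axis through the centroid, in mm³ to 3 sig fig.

Decompose the section into non-overlapping parts with the origin at the bottom-left of its bounding rectangle.
Flange: 180 × 16, A = 2 880 mm², y = 178 mm, Ī = 61 440 mm⁴.
Web: 18 × 170, A = 3 060 mm², y = 85 mm, Ī = 7 369 500 mm⁴.
Centroid: ȳ = ΣA·y / ΣA = 130.09 mm.
Transfer each piece to the horizontal axis through the centroid using Ī + A·d² with d = y − 130.09:
  flange: d = 47.909 mm → contributes +6 671 849 mm⁴
  web: d = -45.091 mm → contributes +13 591 062 mm⁴
Total I = 20 262 911 mm⁴.
Extreme fibre distance c = 130.09 mm; S = I/c = 155 760 mm³.

S_x ≈ 1.56 × 10⁵ mm³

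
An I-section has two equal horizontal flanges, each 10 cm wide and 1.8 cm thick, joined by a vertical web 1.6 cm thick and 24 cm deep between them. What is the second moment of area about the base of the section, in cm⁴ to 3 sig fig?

Treat the section as a set of non-overlapping primitives; coordinates are from the bounding-box lower-left.
Bottom flange: 10 × 1.8, A = 18 cm², y = 0.9 cm, Ī = 4.86 cm⁴.
Web: 1.6 × 24, A = 38.4 cm², y = 13.8 cm, Ī = 1843.2 cm⁴.
Top flange: 10 × 1.8, A = 18 cm², y = 26.7 cm, Ī = 4.86 cm⁴.
Transfer each piece to the base of the section using Ī + A·d² with d = y − 0:
  bottom flange: d = 0.9 cm → contributes +19.44 cm⁴
  web: d = 13.8 cm → contributes +9156.1 cm⁴
  top flange: d = 26.7 cm → contributes +12 837 cm⁴
Total I = 22 012 cm⁴.

I_base ≈ 2.20 × 10⁴ cm⁴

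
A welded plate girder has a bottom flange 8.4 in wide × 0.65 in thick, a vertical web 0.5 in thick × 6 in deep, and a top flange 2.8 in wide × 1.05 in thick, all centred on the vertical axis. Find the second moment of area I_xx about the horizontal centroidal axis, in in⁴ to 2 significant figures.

Decompose the section into non-overlapping parts with the origin at the bottom-left of its bounding rectangle.
Bottom plate: 8.4 × 0.65, A = 5.46 in², y = 0.325 in, Ī = 0.1922 in⁴.
Web plate: 0.5 × 6, A = 3 in², y = 3.65 in, Ī = 9 in⁴.
Top plate: 2.8 × 1.05, A = 2.94 in², y = 7.175 in, Ī = 0.2701 in⁴.
Centroid: ȳ = ΣA·y / ΣA = 2.967 in.
Transfer each piece to the horizontal centroidal axis using Ī + A·d² with d = y − 2.967:
  bottom plate: d = -2.642 in → contributes +38.29 in⁴
  web plate: d = 0.6834 in → contributes +10.4 in⁴
  top plate: d = 4.208 in → contributes +52.34 in⁴
Total I = 101 in⁴.

I_xx ≈ 100 in⁴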